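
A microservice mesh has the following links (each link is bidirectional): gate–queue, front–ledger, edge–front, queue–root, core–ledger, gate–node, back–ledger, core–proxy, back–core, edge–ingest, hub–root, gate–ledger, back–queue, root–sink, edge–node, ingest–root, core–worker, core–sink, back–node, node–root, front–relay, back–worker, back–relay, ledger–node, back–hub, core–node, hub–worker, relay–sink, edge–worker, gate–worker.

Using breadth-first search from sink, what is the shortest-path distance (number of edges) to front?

Level 0: sink
Level 1: core, relay, root
Level 2: back, front, hub, ingest, ledger, node, proxy, queue, worker
Level 3: edge, gate
front first appears at level 2.

2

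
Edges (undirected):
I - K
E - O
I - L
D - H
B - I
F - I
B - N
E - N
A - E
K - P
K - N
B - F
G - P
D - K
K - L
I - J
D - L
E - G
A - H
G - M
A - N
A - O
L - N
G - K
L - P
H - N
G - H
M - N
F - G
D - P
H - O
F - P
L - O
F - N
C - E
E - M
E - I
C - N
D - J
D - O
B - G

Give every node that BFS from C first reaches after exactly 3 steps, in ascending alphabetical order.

D, J, P

Level 0: C
Level 1: E, N
Level 2: A, B, F, G, H, I, K, L, M, O
Level 3: D, J, P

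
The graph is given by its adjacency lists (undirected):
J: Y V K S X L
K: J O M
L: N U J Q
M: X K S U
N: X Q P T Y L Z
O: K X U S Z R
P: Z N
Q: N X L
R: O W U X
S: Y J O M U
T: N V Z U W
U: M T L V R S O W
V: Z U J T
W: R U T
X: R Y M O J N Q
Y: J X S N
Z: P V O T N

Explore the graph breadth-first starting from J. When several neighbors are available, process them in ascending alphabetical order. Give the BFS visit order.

J, K, L, S, V, X, Y, M, O, N, Q, U, T, Z, R, P, W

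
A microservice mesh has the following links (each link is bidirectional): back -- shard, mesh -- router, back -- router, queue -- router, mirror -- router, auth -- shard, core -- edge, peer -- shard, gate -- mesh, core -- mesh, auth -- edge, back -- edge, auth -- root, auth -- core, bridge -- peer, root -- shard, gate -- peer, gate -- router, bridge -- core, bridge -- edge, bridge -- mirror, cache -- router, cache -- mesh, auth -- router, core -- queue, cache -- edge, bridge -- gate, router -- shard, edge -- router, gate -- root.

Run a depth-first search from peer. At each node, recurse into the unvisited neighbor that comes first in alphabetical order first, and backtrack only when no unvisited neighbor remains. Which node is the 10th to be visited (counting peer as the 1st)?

Visit peer
peer → bridge
bridge → core
core → auth
auth → edge
edge → back
back → router
router → cache
cache → mesh
mesh → gate
gate → root
root → shard
router → mirror
router → queue

Visit order: peer, bridge, core, auth, edge, back, router, cache, mesh, gate, root, shard, mirror, queue

gate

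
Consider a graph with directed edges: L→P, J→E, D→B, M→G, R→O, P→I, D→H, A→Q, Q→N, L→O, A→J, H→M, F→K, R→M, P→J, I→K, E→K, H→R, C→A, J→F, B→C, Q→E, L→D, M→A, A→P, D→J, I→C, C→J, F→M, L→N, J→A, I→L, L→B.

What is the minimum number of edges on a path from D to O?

3

Level 0: D
Level 1: B, H, J
Level 2: A, C, E, F, M, R
Level 3: G, K, O, P, Q
Level 4: I, N
Level 5: L
O first appears at level 3.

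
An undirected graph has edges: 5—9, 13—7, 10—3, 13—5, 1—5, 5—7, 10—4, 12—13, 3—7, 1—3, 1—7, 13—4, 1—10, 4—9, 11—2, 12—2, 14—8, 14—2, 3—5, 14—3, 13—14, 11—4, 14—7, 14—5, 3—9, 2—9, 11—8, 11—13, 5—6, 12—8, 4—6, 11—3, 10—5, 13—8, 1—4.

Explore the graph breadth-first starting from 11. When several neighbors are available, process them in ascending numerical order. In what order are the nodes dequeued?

Visit 11; enqueue 2, 3, 4, 8, 13 → queue [2, 3, 4, 8, 13]
Visit 2; enqueue 9, 12, 14 → queue [3, 4, 8, 13, 9, 12, 14]
Visit 3; enqueue 1, 5, 7, 10 → queue [4, 8, 13, 9, 12, 14, 1, 5, 7, 10]
Visit 4; enqueue 6 → queue [8, 13, 9, 12, 14, 1, 5, 7, 10, 6]
Visit 8 → queue [13, 9, 12, 14, 1, 5, 7, 10, 6]
Visit 13 → queue [9, 12, 14, 1, 5, 7, 10, 6]
Visit 9 → queue [12, 14, 1, 5, 7, 10, 6]
Visit 12 → queue [14, 1, 5, 7, 10, 6]
Visit 14 → queue [1, 5, 7, 10, 6]
Visit 1 → queue [5, 7, 10, 6]
Visit 5 → queue [7, 10, 6]
Visit 7 → queue [10, 6]
Visit 10 → queue [6]
Visit 6 → queue []

11, 2, 3, 4, 8, 13, 9, 12, 14, 1, 5, 7, 10, 6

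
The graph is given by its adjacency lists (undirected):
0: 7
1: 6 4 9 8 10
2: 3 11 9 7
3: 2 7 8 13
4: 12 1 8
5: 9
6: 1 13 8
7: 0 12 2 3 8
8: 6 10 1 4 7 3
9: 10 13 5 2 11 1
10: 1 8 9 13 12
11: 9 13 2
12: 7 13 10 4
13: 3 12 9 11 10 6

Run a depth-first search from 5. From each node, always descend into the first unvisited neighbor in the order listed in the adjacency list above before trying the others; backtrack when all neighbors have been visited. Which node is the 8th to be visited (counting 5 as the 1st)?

Visit 5
5 → 9
9 → 10
10 → 1
1 → 6
6 → 13
13 → 3
3 → 2
2 → 11
2 → 7
7 → 0
7 → 12
12 → 4
4 → 8

Visit order: 5, 9, 10, 1, 6, 13, 3, 2, 11, 7, 0, 12, 4, 8

2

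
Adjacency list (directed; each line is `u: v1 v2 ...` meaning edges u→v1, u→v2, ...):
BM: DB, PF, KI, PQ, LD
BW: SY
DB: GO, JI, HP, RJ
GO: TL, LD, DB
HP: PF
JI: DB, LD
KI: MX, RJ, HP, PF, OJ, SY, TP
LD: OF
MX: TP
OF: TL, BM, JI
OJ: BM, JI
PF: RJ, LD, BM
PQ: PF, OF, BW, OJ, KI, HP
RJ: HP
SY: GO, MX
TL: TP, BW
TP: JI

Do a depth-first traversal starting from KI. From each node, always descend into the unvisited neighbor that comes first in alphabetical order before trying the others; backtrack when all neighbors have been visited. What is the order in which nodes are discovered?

KI, HP, PF, BM, DB, GO, LD, OF, JI, TL, BW, SY, MX, TP, RJ, PQ, OJ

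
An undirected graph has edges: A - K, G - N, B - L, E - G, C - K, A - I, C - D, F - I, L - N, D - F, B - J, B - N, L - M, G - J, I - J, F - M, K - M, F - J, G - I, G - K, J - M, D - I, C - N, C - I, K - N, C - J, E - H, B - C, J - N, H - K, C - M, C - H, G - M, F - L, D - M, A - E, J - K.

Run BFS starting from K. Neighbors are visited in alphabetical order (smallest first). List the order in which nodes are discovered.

Visit K; enqueue A, C, G, H, J, M, N → queue [A, C, G, H, J, M, N]
Visit A; enqueue E, I → queue [C, G, H, J, M, N, E, I]
Visit C; enqueue B, D → queue [G, H, J, M, N, E, I, B, D]
Visit G → queue [H, J, M, N, E, I, B, D]
Visit H → queue [J, M, N, E, I, B, D]
Visit J; enqueue F → queue [M, N, E, I, B, D, F]
Visit M; enqueue L → queue [N, E, I, B, D, F, L]
Visit N → queue [E, I, B, D, F, L]
Visit E → queue [I, B, D, F, L]
Visit I → queue [B, D, F, L]
Visit B → queue [D, F, L]
Visit D → queue [F, L]
Visit F → queue [L]
Visit L → queue []

K, A, C, G, H, J, M, N, E, I, B, D, F, L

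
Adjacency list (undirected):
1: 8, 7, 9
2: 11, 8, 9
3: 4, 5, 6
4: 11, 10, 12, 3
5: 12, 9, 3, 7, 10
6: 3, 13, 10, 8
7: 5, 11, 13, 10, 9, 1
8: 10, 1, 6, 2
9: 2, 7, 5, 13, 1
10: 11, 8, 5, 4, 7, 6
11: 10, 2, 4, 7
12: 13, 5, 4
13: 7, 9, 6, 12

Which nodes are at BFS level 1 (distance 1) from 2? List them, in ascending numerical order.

8, 9, 11

Level 0: 2
Level 1: 8, 9, 11
Level 2: 1, 4, 5, 6, 7, 10, 13
Level 3: 3, 12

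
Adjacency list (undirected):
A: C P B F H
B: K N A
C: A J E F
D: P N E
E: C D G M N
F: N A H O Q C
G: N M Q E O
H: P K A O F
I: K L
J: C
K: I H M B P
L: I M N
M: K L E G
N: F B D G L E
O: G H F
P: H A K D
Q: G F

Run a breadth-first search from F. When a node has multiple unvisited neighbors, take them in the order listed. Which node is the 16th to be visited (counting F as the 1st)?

Visit F; enqueue N, A, H, O, Q, C → queue [N, A, H, O, Q, C]
Visit N; enqueue B, D, G, L, E → queue [A, H, O, Q, C, B, D, G, L, E]
Visit A; enqueue P → queue [H, O, Q, C, B, D, G, L, E, P]
Visit H; enqueue K → queue [O, Q, C, B, D, G, L, E, P, K]
Visit O → queue [Q, C, B, D, G, L, E, P, K]
Visit Q → queue [C, B, D, G, L, E, P, K]
Visit C; enqueue J → queue [B, D, G, L, E, P, K, J]
Visit B → queue [D, G, L, E, P, K, J]
Visit D → queue [G, L, E, P, K, J]
Visit G; enqueue M → queue [L, E, P, K, J, M]
Visit L; enqueue I → queue [E, P, K, J, M, I]
Visit E → queue [P, K, J, M, I]
Visit P → queue [K, J, M, I]
Visit K → queue [J, M, I]
Visit J → queue [M, I]
Visit M → queue [I]
Visit I → queue []

Visit order: F, N, A, H, O, Q, C, B, D, G, L, E, P, K, J, M, I

M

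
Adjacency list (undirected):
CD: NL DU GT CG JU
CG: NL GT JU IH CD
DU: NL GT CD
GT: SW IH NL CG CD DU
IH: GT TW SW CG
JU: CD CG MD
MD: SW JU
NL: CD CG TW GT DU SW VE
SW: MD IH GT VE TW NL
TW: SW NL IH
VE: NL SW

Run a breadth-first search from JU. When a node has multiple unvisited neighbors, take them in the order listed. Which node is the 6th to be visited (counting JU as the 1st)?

DU

Visit JU; enqueue CD, CG, MD → queue [CD, CG, MD]
Visit CD; enqueue NL, DU, GT → queue [CG, MD, NL, DU, GT]
Visit CG; enqueue IH → queue [MD, NL, DU, GT, IH]
Visit MD; enqueue SW → queue [NL, DU, GT, IH, SW]
Visit NL; enqueue TW, VE → queue [DU, GT, IH, SW, TW, VE]
Visit DU → queue [GT, IH, SW, TW, VE]
Visit GT → queue [IH, SW, TW, VE]
Visit IH → queue [SW, TW, VE]
Visit SW → queue [TW, VE]
Visit TW → queue [VE]
Visit VE → queue []

Visit order: JU, CD, CG, MD, NL, DU, GT, IH, SW, TW, VE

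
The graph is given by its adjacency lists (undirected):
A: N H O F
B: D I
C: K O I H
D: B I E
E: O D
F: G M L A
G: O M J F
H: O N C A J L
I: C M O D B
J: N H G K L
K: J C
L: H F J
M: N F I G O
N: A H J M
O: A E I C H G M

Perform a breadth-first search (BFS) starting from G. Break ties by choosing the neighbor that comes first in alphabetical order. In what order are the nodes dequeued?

Visit G; enqueue F, J, M, O → queue [F, J, M, O]
Visit F; enqueue A, L → queue [J, M, O, A, L]
Visit J; enqueue H, K, N → queue [M, O, A, L, H, K, N]
Visit M; enqueue I → queue [O, A, L, H, K, N, I]
Visit O; enqueue C, E → queue [A, L, H, K, N, I, C, E]
Visit A → queue [L, H, K, N, I, C, E]
Visit L → queue [H, K, N, I, C, E]
Visit H → queue [K, N, I, C, E]
Visit K → queue [N, I, C, E]
Visit N → queue [I, C, E]
Visit I; enqueue B, D → queue [C, E, B, D]
Visit C → queue [E, B, D]
Visit E → queue [B, D]
Visit B → queue [D]
Visit D → queue []

G, F, J, M, O, A, L, H, K, N, I, C, E, B, D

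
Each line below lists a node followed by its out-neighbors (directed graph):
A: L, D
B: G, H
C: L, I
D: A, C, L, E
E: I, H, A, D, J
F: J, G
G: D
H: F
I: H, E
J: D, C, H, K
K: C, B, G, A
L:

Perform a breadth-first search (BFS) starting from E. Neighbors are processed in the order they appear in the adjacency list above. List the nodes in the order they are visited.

E → I → H → A → D → J → F → L → C → K → G → B

Visit E; enqueue I, H, A, D, J → queue [I, H, A, D, J]
Visit I → queue [H, A, D, J]
Visit H; enqueue F → queue [A, D, J, F]
Visit A; enqueue L → queue [D, J, F, L]
Visit D; enqueue C → queue [J, F, L, C]
Visit J; enqueue K → queue [F, L, C, K]
Visit F; enqueue G → queue [L, C, K, G]
Visit L → queue [C, K, G]
Visit C → queue [K, G]
Visit K; enqueue B → queue [G, B]
Visit G → queue [B]
Visit B → queue []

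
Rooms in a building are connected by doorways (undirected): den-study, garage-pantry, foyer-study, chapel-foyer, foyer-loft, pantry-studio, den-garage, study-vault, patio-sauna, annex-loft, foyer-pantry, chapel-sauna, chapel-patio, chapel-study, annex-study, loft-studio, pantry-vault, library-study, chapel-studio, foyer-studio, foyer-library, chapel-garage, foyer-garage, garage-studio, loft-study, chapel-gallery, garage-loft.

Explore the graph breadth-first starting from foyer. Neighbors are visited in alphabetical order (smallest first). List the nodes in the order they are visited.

foyer → chapel → garage → library → loft → pantry → studio → study → gallery → patio → sauna → den → annex → vault

Visit foyer; enqueue chapel, garage, library, loft, pantry, studio, study → queue [chapel, garage, library, loft, pantry, studio, study]
Visit chapel; enqueue gallery, patio, sauna → queue [garage, library, loft, pantry, studio, study, gallery, patio, sauna]
Visit garage; enqueue den → queue [library, loft, pantry, studio, study, gallery, patio, sauna, den]
Visit library → queue [loft, pantry, studio, study, gallery, patio, sauna, den]
Visit loft; enqueue annex → queue [pantry, studio, study, gallery, patio, sauna, den, annex]
Visit pantry; enqueue vault → queue [studio, study, gallery, patio, sauna, den, annex, vault]
Visit studio → queue [study, gallery, patio, sauna, den, annex, vault]
Visit study → queue [gallery, patio, sauna, den, annex, vault]
Visit gallery → queue [patio, sauna, den, annex, vault]
Visit patio → queue [sauna, den, annex, vault]
Visit sauna → queue [den, annex, vault]
Visit den → queue [annex, vault]
Visit annex → queue [vault]
Visit vault → queue []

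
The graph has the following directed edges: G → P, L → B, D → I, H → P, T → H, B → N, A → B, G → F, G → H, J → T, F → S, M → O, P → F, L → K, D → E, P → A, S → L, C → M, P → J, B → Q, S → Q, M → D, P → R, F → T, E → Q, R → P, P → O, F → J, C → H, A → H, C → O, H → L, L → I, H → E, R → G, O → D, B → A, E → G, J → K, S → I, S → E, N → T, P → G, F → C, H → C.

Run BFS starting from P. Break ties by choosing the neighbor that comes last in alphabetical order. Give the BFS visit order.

P R O J G F A D T K H S C B I E L Q M N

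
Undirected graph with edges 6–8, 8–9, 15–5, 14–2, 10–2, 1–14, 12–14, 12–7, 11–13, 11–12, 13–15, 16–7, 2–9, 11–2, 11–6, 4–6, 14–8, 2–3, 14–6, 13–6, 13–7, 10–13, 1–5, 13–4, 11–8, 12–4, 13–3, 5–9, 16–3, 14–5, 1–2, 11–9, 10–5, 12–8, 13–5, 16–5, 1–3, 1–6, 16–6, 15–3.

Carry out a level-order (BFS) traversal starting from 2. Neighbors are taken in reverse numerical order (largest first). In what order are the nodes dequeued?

Visit 2; enqueue 14, 11, 10, 9, 3, 1 → queue [14, 11, 10, 9, 3, 1]
Visit 14; enqueue 12, 8, 6, 5 → queue [11, 10, 9, 3, 1, 12, 8, 6, 5]
Visit 11; enqueue 13 → queue [10, 9, 3, 1, 12, 8, 6, 5, 13]
Visit 10 → queue [9, 3, 1, 12, 8, 6, 5, 13]
Visit 9 → queue [3, 1, 12, 8, 6, 5, 13]
Visit 3; enqueue 16, 15 → queue [1, 12, 8, 6, 5, 13, 16, 15]
Visit 1 → queue [12, 8, 6, 5, 13, 16, 15]
Visit 12; enqueue 7, 4 → queue [8, 6, 5, 13, 16, 15, 7, 4]
Visit 8 → queue [6, 5, 13, 16, 15, 7, 4]
Visit 6 → queue [5, 13, 16, 15, 7, 4]
Visit 5 → queue [13, 16, 15, 7, 4]
Visit 13 → queue [16, 15, 7, 4]
Visit 16 → queue [15, 7, 4]
Visit 15 → queue [7, 4]
Visit 7 → queue [4]
Visit 4 → queue []

2 -> 14 -> 11 -> 10 -> 9 -> 3 -> 1 -> 12 -> 8 -> 6 -> 5 -> 13 -> 16 -> 15 -> 7 -> 4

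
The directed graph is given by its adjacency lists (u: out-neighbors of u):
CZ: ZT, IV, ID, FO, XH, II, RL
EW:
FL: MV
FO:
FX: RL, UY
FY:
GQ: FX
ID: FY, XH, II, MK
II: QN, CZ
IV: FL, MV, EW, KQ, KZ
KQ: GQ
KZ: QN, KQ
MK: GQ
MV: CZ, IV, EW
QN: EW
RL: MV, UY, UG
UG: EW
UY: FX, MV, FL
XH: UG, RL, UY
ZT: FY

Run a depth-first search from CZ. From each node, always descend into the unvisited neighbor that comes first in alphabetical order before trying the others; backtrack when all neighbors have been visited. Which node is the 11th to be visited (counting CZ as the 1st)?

Visit CZ
CZ → FO
CZ → ID
ID → FY
ID → II
II → QN
QN → EW
ID → MK
MK → GQ
GQ → FX
FX → RL
RL → MV
MV → IV
IV → FL
IV → KQ
IV → KZ
RL → UG
RL → UY
ID → XH
CZ → ZT

Visit order: CZ, FO, ID, FY, II, QN, EW, MK, GQ, FX, RL, MV, IV, FL, KQ, KZ, UG, UY, XH, ZT

RL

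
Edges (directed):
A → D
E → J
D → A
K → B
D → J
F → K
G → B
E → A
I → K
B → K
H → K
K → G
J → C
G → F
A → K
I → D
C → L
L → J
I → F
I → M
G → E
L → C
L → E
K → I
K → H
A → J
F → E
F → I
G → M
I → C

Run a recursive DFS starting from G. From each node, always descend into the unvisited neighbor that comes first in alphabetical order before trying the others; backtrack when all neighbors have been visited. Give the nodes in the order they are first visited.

G, B, K, H, I, C, L, E, A, D, J, F, M

Visit G
G → B
B → K
K → H
K → I
I → C
C → L
L → E
E → A
A → D
D → J
I → F
I → M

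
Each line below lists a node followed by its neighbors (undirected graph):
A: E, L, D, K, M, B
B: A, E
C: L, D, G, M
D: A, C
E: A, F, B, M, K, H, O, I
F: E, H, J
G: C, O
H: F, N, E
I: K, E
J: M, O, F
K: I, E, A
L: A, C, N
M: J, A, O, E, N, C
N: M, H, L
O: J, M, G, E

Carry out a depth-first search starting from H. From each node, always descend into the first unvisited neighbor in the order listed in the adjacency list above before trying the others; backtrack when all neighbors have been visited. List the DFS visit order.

H -> F -> E -> A -> L -> C -> D -> G -> O -> J -> M -> N -> K -> I -> B

Visit H
H → F
F → E
E → A
A → L
L → C
C → D
C → G
G → O
O → J
J → M
M → N
A → K
K → I
A → B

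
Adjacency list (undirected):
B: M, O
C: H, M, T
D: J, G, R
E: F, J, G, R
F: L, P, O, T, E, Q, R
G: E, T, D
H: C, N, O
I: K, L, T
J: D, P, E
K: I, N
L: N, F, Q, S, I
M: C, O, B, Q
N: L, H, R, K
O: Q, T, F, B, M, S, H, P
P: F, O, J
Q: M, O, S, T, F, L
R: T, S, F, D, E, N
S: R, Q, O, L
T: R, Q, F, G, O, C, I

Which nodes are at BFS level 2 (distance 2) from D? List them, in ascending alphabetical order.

E, F, N, P, S, T

Level 0: D
Level 1: G, J, R
Level 2: E, F, N, P, S, T
Level 3: C, H, I, K, L, O, Q
Level 4: B, M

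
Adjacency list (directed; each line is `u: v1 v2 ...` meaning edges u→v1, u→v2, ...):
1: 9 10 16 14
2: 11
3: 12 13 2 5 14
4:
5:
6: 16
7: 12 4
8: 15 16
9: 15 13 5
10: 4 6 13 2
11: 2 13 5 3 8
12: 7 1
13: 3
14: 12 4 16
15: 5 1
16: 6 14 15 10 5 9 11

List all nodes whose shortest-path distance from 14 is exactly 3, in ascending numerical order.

2, 3, 8, 13

Level 0: 14
Level 1: 4, 12, 16
Level 2: 1, 5, 6, 7, 9, 10, 11, 15
Level 3: 2, 3, 8, 13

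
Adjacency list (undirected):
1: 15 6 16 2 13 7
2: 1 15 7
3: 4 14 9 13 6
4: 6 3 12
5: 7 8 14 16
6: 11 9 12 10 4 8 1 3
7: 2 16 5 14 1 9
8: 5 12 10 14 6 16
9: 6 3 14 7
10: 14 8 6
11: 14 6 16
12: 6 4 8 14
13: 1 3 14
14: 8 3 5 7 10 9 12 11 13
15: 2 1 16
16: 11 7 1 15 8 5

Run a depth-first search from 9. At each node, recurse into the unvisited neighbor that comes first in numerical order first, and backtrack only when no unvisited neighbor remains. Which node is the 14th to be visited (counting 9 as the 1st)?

15

Visit 9
9 → 3
3 → 4
4 → 6
6 → 1
1 → 2
2 → 7
7 → 5
5 → 8
8 → 10
10 → 14
14 → 11
11 → 16
16 → 15
14 → 12
14 → 13

Visit order: 9, 3, 4, 6, 1, 2, 7, 5, 8, 10, 14, 11, 16, 15, 12, 13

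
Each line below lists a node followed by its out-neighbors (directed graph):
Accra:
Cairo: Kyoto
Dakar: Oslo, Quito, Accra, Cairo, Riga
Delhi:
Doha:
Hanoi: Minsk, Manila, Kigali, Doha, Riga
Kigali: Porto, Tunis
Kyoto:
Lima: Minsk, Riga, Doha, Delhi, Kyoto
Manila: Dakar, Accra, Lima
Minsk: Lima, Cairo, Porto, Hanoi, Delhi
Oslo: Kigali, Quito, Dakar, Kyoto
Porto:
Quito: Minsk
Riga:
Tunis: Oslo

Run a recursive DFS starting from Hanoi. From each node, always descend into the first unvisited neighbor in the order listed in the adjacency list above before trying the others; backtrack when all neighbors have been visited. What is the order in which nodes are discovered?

Visit Hanoi
Hanoi → Minsk
Minsk → Lima
Lima → Riga
Lima → Doha
Lima → Delhi
Lima → Kyoto
Minsk → Cairo
Minsk → Porto
Hanoi → Manila
Manila → Dakar
Dakar → Oslo
Oslo → Kigali
Kigali → Tunis
Oslo → Quito
Dakar → Accra

Hanoi → Minsk → Lima → Riga → Doha → Delhi → Kyoto → Cairo → Porto → Manila → Dakar → Oslo → Kigali → Tunis → Quito → Accra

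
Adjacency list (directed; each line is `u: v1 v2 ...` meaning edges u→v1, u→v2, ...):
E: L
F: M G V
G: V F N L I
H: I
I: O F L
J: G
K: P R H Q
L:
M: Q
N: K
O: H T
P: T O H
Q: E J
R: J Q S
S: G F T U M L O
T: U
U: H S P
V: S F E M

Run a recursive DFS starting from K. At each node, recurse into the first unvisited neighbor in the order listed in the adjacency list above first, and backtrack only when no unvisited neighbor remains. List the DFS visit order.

Visit K
K → P
P → T
T → U
U → H
H → I
I → O
I → F
F → M
M → Q
Q → E
E → L
Q → J
J → G
G → V
V → S
G → N
K → R

K P T U H I O F M Q E L J G V S N R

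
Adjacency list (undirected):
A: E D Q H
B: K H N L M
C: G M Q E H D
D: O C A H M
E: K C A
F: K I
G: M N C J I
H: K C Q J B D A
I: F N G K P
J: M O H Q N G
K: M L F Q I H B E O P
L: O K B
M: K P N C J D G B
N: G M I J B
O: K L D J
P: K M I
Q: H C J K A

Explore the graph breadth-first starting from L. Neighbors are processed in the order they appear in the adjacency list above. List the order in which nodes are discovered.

L, O, K, B, D, J, M, F, Q, I, H, E, P, N, C, A, G

Visit L; enqueue O, K, B → queue [O, K, B]
Visit O; enqueue D, J → queue [K, B, D, J]
Visit K; enqueue M, F, Q, I, H, E, P → queue [B, D, J, M, F, Q, I, H, E, P]
Visit B; enqueue N → queue [D, J, M, F, Q, I, H, E, P, N]
Visit D; enqueue C, A → queue [J, M, F, Q, I, H, E, P, N, C, A]
Visit J; enqueue G → queue [M, F, Q, I, H, E, P, N, C, A, G]
Visit M → queue [F, Q, I, H, E, P, N, C, A, G]
Visit F → queue [Q, I, H, E, P, N, C, A, G]
Visit Q → queue [I, H, E, P, N, C, A, G]
Visit I → queue [H, E, P, N, C, A, G]
Visit H → queue [E, P, N, C, A, G]
Visit E → queue [P, N, C, A, G]
Visit P → queue [N, C, A, G]
Visit N → queue [C, A, G]
Visit C → queue [A, G]
Visit A → queue [G]
Visit G → queue []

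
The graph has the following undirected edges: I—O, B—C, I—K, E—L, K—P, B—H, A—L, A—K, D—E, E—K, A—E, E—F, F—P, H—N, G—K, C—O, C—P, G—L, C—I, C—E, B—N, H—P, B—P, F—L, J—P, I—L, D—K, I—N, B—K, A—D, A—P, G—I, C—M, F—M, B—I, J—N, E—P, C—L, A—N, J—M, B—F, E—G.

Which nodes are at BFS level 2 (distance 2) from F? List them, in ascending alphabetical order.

Level 0: F
Level 1: B, E, L, M, P
Level 2: A, C, D, G, H, I, J, K, N
Level 3: O

A, C, D, G, H, I, J, K, N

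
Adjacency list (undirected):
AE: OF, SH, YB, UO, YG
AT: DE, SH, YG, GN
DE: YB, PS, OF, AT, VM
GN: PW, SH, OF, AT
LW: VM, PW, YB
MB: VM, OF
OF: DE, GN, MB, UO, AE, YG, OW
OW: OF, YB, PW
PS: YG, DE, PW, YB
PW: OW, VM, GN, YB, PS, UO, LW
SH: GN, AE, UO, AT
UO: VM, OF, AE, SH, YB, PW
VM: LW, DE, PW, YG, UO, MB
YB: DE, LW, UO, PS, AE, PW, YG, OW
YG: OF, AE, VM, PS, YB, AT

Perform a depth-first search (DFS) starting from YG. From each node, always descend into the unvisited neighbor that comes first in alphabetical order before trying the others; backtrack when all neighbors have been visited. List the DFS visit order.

YG → AE → OF → DE → AT → GN → PW → LW → VM → MB → UO → SH → YB → OW → PS

Visit YG
YG → AE
AE → OF
OF → DE
DE → AT
AT → GN
GN → PW
PW → LW
LW → VM
VM → MB
VM → UO
UO → SH
UO → YB
YB → OW
YB → PS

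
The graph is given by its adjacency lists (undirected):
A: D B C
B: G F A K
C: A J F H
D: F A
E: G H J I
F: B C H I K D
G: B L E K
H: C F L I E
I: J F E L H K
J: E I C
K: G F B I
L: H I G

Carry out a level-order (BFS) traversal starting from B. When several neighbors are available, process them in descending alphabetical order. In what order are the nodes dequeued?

Visit B; enqueue K, G, F, A → queue [K, G, F, A]
Visit K; enqueue I → queue [G, F, A, I]
Visit G; enqueue L, E → queue [F, A, I, L, E]
Visit F; enqueue H, D, C → queue [A, I, L, E, H, D, C]
Visit A → queue [I, L, E, H, D, C]
Visit I; enqueue J → queue [L, E, H, D, C, J]
Visit L → queue [E, H, D, C, J]
Visit E → queue [H, D, C, J]
Visit H → queue [D, C, J]
Visit D → queue [C, J]
Visit C → queue [J]
Visit J → queue []

B -> K -> G -> F -> A -> I -> L -> E -> H -> D -> C -> J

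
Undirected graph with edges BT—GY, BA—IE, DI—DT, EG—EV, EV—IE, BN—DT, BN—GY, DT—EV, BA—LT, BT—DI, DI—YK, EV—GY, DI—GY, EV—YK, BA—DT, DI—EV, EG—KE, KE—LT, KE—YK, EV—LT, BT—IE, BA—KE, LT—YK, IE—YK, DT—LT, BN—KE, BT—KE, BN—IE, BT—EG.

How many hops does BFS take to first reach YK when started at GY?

2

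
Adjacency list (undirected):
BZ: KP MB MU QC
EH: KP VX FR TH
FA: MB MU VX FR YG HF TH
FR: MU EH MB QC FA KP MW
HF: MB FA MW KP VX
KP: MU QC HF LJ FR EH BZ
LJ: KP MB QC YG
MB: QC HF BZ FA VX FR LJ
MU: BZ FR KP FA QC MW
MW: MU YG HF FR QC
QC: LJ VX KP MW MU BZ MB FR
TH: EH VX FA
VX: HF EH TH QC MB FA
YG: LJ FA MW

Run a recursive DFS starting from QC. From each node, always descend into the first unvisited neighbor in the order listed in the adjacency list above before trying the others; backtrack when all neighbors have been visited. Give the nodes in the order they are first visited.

QC -> LJ -> KP -> MU -> BZ -> MB -> HF -> FA -> VX -> EH -> FR -> MW -> YG -> TH

Visit QC
QC → LJ
LJ → KP
KP → MU
MU → BZ
BZ → MB
MB → HF
HF → FA
FA → VX
VX → EH
EH → FR
FR → MW
MW → YG
EH → TH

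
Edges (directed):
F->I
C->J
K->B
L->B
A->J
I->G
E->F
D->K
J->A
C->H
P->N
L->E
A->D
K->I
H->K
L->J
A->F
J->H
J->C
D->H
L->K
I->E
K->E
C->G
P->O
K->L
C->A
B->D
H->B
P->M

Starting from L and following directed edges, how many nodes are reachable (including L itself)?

12

BFS from L visits: L, K, J, E, B, I, H, C, A, F, D, G
Reachable nodes: 12 of 16 total.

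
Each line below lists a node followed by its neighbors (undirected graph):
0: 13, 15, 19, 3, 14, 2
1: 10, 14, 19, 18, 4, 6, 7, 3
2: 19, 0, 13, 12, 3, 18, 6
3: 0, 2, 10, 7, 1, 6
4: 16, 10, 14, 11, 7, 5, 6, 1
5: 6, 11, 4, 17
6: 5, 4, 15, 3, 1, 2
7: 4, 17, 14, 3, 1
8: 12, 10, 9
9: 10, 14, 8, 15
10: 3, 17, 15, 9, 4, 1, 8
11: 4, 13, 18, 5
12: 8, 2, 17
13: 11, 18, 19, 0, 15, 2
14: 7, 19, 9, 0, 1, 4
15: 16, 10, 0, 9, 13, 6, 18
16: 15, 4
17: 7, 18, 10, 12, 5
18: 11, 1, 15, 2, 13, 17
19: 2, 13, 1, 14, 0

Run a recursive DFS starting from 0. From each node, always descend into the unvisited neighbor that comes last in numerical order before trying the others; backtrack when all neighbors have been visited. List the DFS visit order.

Visit 0
0 → 19
19 → 14
14 → 9
9 → 15
15 → 18
18 → 17
17 → 12
12 → 8
8 → 10
10 → 4
4 → 16
4 → 11
11 → 13
13 → 2
2 → 6
6 → 5
6 → 3
3 → 7
7 → 1

0 19 14 9 15 18 17 12 8 10 4 16 11 13 2 6 5 3 7 1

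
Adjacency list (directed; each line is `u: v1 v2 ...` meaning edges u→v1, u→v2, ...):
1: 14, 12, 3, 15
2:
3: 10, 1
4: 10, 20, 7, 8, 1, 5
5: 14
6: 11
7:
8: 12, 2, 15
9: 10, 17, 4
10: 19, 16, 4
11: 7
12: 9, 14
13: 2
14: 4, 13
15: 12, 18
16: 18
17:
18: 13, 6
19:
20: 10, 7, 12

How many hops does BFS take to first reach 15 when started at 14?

3

Level 0: 14
Level 1: 4, 13
Level 2: 1, 2, 5, 7, 8, 10, 20
Level 3: 3, 12, 15, 16, 19
Level 4: 9, 18
Level 5: 6, 17
Level 6: 11
15 first appears at level 3.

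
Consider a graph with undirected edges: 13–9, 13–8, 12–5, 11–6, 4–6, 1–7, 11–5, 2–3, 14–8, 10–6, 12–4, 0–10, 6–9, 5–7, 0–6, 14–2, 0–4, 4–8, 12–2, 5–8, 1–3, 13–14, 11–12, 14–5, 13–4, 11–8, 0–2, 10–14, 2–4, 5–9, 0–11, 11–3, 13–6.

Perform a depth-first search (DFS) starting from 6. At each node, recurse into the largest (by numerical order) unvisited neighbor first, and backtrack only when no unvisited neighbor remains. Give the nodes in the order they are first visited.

Visit 6
6 → 13
13 → 14
14 → 10
10 → 0
0 → 11
11 → 12
12 → 5
5 → 9
5 → 8
8 → 4
4 → 2
2 → 3
3 → 1
1 → 7

6, 13, 14, 10, 0, 11, 12, 5, 9, 8, 4, 2, 3, 1, 7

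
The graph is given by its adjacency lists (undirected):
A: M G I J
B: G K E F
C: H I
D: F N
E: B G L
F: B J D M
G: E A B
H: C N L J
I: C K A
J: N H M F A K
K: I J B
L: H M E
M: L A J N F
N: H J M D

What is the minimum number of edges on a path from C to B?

3

Level 0: C
Level 1: H, I
Level 2: A, J, K, L, N
Level 3: B, D, E, F, G, M
B first appears at level 3.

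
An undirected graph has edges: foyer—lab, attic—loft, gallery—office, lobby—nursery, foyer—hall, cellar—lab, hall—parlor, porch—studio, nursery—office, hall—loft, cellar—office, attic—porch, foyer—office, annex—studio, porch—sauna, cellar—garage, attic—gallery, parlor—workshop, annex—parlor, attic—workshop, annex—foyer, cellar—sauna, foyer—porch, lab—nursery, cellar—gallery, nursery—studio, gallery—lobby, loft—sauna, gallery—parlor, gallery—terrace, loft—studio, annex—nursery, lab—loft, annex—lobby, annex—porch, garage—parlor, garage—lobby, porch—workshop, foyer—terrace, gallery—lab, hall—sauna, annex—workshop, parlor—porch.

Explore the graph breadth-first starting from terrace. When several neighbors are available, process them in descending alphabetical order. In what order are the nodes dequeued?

terrace → gallery → foyer → parlor → office → lobby → lab → cellar → attic → porch → hall → annex → workshop → garage → nursery → loft → sauna → studio

Visit terrace; enqueue gallery, foyer → queue [gallery, foyer]
Visit gallery; enqueue parlor, office, lobby, lab, cellar, attic → queue [foyer, parlor, office, lobby, lab, cellar, attic]
Visit foyer; enqueue porch, hall, annex → queue [parlor, office, lobby, lab, cellar, attic, porch, hall, annex]
Visit parlor; enqueue workshop, garage → queue [office, lobby, lab, cellar, attic, porch, hall, annex, workshop, garage]
Visit office; enqueue nursery → queue [lobby, lab, cellar, attic, porch, hall, annex, workshop, garage, nursery]
Visit lobby → queue [lab, cellar, attic, porch, hall, annex, workshop, garage, nursery]
Visit lab; enqueue loft → queue [cellar, attic, porch, hall, annex, workshop, garage, nursery, loft]
Visit cellar; enqueue sauna → queue [attic, porch, hall, annex, workshop, garage, nursery, loft, sauna]
Visit attic → queue [porch, hall, annex, workshop, garage, nursery, loft, sauna]
Visit porch; enqueue studio → queue [hall, annex, workshop, garage, nursery, loft, sauna, studio]
Visit hall → queue [annex, workshop, garage, nursery, loft, sauna, studio]
Visit annex → queue [workshop, garage, nursery, loft, sauna, studio]
Visit workshop → queue [garage, nursery, loft, sauna, studio]
Visit garage → queue [nursery, loft, sauna, studio]
Visit nursery → queue [loft, sauna, studio]
Visit loft → queue [sauna, studio]
Visit sauna → queue [studio]
Visit studio → queue []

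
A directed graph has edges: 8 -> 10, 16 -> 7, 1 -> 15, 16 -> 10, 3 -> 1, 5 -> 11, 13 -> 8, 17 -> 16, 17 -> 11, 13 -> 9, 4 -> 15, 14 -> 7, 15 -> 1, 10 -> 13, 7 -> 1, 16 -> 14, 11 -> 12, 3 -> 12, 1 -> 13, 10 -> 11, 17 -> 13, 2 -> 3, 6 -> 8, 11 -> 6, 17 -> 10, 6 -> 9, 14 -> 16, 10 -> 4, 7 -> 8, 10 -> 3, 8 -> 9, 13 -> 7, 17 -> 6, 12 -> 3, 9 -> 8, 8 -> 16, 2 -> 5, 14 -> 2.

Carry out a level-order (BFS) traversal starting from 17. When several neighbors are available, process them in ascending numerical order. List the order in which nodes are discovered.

Visit 17; enqueue 6, 10, 11, 13, 16 → queue [6, 10, 11, 13, 16]
Visit 6; enqueue 8, 9 → queue [10, 11, 13, 16, 8, 9]
Visit 10; enqueue 3, 4 → queue [11, 13, 16, 8, 9, 3, 4]
Visit 11; enqueue 12 → queue [13, 16, 8, 9, 3, 4, 12]
Visit 13; enqueue 7 → queue [16, 8, 9, 3, 4, 12, 7]
Visit 16; enqueue 14 → queue [8, 9, 3, 4, 12, 7, 14]
Visit 8 → queue [9, 3, 4, 12, 7, 14]
Visit 9 → queue [3, 4, 12, 7, 14]
Visit 3; enqueue 1 → queue [4, 12, 7, 14, 1]
Visit 4; enqueue 15 → queue [12, 7, 14, 1, 15]
Visit 12 → queue [7, 14, 1, 15]
Visit 7 → queue [14, 1, 15]
Visit 14; enqueue 2 → queue [1, 15, 2]
Visit 1 → queue [15, 2]
Visit 15 → queue [2]
Visit 2; enqueue 5 → queue [5]
Visit 5 → queue []

17 -> 6 -> 10 -> 11 -> 13 -> 16 -> 8 -> 9 -> 3 -> 4 -> 12 -> 7 -> 14 -> 1 -> 15 -> 2 -> 5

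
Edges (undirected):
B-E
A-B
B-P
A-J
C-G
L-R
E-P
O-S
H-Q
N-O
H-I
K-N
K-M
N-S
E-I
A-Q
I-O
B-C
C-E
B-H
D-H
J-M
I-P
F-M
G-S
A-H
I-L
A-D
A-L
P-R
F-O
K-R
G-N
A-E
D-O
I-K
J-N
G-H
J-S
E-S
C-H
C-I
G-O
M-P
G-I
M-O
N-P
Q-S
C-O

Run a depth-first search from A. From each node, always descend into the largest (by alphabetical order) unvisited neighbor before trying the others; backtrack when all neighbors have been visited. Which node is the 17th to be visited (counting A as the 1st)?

Visit A
A → Q
Q → S
S → O
O → N
N → P
P → R
R → L
L → I
I → K
K → M
M → J
M → F
I → H
H → G
G → C
C → E
E → B
H → D

Visit order: A, Q, S, O, N, P, R, L, I, K, M, J, F, H, G, C, E, B, D

E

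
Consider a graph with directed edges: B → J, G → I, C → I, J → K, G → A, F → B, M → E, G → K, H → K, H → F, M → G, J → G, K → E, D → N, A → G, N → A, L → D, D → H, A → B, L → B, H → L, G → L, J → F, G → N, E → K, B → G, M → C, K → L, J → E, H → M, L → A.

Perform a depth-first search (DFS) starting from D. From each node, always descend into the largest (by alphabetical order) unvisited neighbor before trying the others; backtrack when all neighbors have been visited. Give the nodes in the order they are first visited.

Visit D
D → N
N → A
A → G
G → L
L → B
B → J
J → K
K → E
J → F
G → I
D → H
H → M
M → C

D -> N -> A -> G -> L -> B -> J -> K -> E -> F -> I -> H -> M -> C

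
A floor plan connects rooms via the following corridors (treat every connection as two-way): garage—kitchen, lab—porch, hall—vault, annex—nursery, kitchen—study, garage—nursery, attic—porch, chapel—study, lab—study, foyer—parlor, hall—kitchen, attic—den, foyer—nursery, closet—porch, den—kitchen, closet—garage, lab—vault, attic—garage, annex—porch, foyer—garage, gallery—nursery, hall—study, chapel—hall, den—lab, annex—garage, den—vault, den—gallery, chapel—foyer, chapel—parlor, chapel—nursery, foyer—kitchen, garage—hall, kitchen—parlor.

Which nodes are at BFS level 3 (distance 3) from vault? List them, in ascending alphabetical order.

annex, closet, foyer, nursery, parlor

Level 0: vault
Level 1: den, hall, lab
Level 2: attic, chapel, gallery, garage, kitchen, porch, study
Level 3: annex, closet, foyer, nursery, parlor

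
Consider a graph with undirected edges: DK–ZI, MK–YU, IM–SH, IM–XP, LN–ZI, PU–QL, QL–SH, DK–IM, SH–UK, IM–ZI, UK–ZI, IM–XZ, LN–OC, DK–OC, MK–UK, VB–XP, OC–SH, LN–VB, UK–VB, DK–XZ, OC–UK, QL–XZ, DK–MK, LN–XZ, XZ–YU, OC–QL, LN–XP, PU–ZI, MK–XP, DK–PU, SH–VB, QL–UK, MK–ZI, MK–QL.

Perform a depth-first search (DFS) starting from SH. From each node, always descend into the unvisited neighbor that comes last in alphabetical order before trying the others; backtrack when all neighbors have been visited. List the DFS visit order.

Visit SH
SH → VB
VB → XP
XP → MK
MK → ZI
ZI → UK
UK → QL
QL → XZ
XZ → YU
XZ → LN
LN → OC
OC → DK
DK → PU
DK → IM

SH, VB, XP, MK, ZI, UK, QL, XZ, YU, LN, OC, DK, PU, IM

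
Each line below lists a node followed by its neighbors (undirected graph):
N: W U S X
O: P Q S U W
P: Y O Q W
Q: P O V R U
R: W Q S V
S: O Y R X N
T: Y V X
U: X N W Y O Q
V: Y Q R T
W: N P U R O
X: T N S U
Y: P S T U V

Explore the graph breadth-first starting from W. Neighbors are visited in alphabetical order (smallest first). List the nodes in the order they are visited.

Visit W; enqueue N, O, P, R, U → queue [N, O, P, R, U]
Visit N; enqueue S, X → queue [O, P, R, U, S, X]
Visit O; enqueue Q → queue [P, R, U, S, X, Q]
Visit P; enqueue Y → queue [R, U, S, X, Q, Y]
Visit R; enqueue V → queue [U, S, X, Q, Y, V]
Visit U → queue [S, X, Q, Y, V]
Visit S → queue [X, Q, Y, V]
Visit X; enqueue T → queue [Q, Y, V, T]
Visit Q → queue [Y, V, T]
Visit Y → queue [V, T]
Visit V → queue [T]
Visit T → queue []

W, N, O, P, R, U, S, X, Q, Y, V, T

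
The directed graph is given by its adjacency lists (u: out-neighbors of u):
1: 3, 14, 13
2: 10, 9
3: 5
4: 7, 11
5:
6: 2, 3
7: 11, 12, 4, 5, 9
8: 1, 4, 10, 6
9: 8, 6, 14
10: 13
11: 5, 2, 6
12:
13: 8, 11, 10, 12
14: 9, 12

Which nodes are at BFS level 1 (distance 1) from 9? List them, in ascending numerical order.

6, 8, 14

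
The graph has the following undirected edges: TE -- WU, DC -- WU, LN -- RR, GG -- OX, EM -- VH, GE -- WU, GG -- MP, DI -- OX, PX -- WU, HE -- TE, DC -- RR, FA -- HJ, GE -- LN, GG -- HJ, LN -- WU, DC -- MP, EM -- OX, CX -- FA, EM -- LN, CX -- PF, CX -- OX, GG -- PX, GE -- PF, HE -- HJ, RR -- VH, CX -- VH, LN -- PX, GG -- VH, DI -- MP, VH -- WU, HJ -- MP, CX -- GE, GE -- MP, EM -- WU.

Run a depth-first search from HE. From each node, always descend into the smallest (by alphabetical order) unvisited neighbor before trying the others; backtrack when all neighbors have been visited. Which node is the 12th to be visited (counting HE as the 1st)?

RR

Visit HE
HE → HJ
HJ → FA
FA → CX
CX → GE
GE → LN
LN → EM
EM → OX
OX → DI
DI → MP
MP → DC
DC → RR
RR → VH
VH → GG
GG → PX
PX → WU
WU → TE
GE → PF

Visit order: HE, HJ, FA, CX, GE, LN, EM, OX, DI, MP, DC, RR, VH, GG, PX, WU, TE, PF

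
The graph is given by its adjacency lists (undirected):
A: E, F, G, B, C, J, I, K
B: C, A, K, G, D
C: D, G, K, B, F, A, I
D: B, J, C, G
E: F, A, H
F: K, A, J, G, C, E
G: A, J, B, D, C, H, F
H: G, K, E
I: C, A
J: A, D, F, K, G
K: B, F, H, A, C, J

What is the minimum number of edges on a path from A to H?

Level 0: A
Level 1: B, C, E, F, G, I, J, K
Level 2: D, H
H first appears at level 2.

2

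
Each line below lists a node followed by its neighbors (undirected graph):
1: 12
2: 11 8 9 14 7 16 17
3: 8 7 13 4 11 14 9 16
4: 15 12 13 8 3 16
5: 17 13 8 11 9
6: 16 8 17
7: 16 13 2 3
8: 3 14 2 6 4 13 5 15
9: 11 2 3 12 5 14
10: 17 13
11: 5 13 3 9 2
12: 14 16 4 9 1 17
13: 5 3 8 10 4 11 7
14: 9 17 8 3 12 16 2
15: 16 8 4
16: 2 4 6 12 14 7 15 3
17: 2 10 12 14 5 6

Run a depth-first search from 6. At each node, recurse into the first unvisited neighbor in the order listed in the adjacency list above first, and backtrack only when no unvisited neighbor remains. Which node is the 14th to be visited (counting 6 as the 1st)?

4

Visit 6
6 → 16
16 → 2
2 → 11
11 → 5
5 → 17
17 → 10
10 → 13
13 → 3
3 → 8
8 → 14
14 → 9
9 → 12
12 → 4
4 → 15
12 → 1
3 → 7

Visit order: 6, 16, 2, 11, 5, 17, 10, 13, 3, 8, 14, 9, 12, 4, 15, 1, 7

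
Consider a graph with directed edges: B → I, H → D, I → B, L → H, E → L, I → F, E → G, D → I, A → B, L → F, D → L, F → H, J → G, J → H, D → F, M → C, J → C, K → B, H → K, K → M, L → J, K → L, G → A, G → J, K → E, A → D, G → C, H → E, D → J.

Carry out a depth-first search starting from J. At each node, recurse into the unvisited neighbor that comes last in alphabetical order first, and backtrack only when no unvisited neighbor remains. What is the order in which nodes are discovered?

Visit J
J → H
H → K
K → M
M → C
K → L
L → F
K → E
E → G
G → A
A → D
D → I
I → B

J -> H -> K -> M -> C -> L -> F -> E -> G -> A -> D -> I -> B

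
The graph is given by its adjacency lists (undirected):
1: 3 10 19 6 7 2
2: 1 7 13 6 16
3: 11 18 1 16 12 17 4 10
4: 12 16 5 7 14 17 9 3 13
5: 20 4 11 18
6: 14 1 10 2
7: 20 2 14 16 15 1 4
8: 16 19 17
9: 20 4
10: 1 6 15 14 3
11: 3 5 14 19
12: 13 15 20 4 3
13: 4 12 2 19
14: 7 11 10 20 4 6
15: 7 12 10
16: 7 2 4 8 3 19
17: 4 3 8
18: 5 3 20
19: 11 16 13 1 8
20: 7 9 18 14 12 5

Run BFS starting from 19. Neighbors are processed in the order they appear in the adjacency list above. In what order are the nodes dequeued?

19 -> 11 -> 16 -> 13 -> 1 -> 8 -> 3 -> 5 -> 14 -> 7 -> 2 -> 4 -> 12 -> 10 -> 6 -> 17 -> 18 -> 20 -> 15 -> 9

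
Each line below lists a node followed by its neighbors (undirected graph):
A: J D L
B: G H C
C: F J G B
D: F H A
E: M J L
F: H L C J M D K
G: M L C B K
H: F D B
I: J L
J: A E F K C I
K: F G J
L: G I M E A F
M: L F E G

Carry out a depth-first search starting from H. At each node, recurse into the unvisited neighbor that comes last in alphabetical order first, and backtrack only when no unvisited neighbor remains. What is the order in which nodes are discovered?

Visit H
H → F
F → M
M → L
L → I
I → J
J → K
K → G
G → C
C → B
J → E
J → A
A → D

H F M L I J K G C B E A D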